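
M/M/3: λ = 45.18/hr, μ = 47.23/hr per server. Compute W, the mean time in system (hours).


a = 0.9566; ρ = 0.3189; P₀ = 0.380471
Lq = P₀·a^c·ρ/(c!(1−ρ)²) = 0.03815
Wq = Lq/λ = 0.03815/45.18 = 0.0008444 hr
W = Wq + 1/μ = 0.0008444 + 0.02117 = 0.02202 hr

Final: 0.02202 hr


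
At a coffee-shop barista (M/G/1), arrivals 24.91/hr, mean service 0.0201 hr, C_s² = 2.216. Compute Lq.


ρ = λ·E[S] = 24.91·0.0201 = 0.5007
Lq = ρ²(1+C_s²)/(2(1−ρ)) = 0.2507·(1+2.216)/(2·0.4993)
= 0.2507·3.2160/0.9986 = 0.80734

Final: 0.80734


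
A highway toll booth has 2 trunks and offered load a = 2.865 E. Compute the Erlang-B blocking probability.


B(c,a) = (a^c/c!) / Σ_{k=0}^{c} a^k/k!
a^2/2! = 4.104113
Σ terms (k=0..2): 1.00000 + 2.86500 + 4.10411 = 7.969113
B = 4.104113/7.969113 = 0.515002

Final: 0.515002


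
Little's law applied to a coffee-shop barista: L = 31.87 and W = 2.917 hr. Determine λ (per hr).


λ = L/W = 31.87/2.917 = 10.9256 /hr

Final: 10.9256 /hr


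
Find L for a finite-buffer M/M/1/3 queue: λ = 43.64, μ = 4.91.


ρ = 43.64/4.91 = 8.8880
L = ρ[1 − (K+1)ρ^K + Kρ^(K+1)] / [(1−ρ)(1−ρ^(K+1))]
Numerator: 8.8880·(1 − 4·702.117422 + 3·6240.408205) = 141441.194503
Denominator: (-7.8880)·(-6239.408205) = 49216.350258
L = 141441.194503/49216.350258 = 2.8739

Final: 2.8739


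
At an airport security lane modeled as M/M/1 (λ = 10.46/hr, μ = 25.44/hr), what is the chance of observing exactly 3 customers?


ρ = 10.46/25.44 = 0.4112
P_n = (1−ρ)·ρ^n = (1 − 0.4112)·0.4112^3 = 0.5888·0.069509 = 0.040930

Final: 0.040930


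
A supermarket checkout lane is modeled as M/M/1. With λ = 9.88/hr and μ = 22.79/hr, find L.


ρ = λ/μ = 9.88/22.79 = 0.4335
L = ρ/(1−ρ) = 0.4335/(1 − 0.4335) = 0.4335/0.5665 = 0.7653

Final: 0.7653


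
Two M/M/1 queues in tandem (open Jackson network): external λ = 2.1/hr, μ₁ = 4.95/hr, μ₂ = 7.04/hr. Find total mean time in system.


Each node sees arrival rate λ = 2.1/hr (tandem ⇒ throughput preserved).
W₁ = 1/(μ₁−λ) = 1/(4.95−2.1) = 0.35088 hr
W₂ = 1/(μ₂−λ) = 1/(7.04−2.1) = 0.20243 hr
W_total = W₁ + W₂ = 0.35088 + 0.20243 = 0.55331 hr

Final: 0.55331 hr


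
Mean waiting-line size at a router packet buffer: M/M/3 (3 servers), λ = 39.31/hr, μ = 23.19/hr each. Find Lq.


a = λ/μ = 1.6951; ρ = a/3 = 0.5650
P₀ = 0.166715
Lq = P₀·a^c·ρ / (c!·(1−ρ)²) = 0.166715·4.87087·0.5650/(6·0.18919)
= 0.40422

Final: 0.40422


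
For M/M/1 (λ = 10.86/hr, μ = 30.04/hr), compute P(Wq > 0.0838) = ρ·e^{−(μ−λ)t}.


ρ = 10.86/30.04 = 0.3615
P(Wq > t) = ρ·e^{−(μ−λ)t} = 0.3615·e^{−1.6073}
= 0.3615·0.200431 = 0.072459

Final: 0.072459


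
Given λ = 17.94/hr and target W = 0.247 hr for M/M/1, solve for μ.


W = 1/(μ−λ) ⇒ μ − λ = 1/W = 1/0.247 = 4.0486
μ = λ + 1/W = 17.94 + 4.0486 = 21.9886 per hr

Final: 21.9886 /hr


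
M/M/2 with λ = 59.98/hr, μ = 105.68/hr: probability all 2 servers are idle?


a = λ/μ = 59.98/105.68 = 0.5676; ρ = a/c = 0.2838
Σ_{k=0}^{1} a^k/k! (terms k=0..1) = 1.00000 + 0.56756 = 1.56756
Tail: a^2/(2!(1−ρ)) = 0.32213/(2·0.7162) = 0.22488
P₀ = 1/(1.56756 + 0.22488) = 1/1.79244 = 0.557898

Final: 0.557898


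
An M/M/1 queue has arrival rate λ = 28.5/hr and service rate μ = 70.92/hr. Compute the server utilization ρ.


ρ = λ/μ = 28.5/70.92 = 0.4019

Final: 0.4019


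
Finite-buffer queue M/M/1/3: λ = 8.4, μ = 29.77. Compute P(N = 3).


ρ = λ/μ = 8.4/29.77 = 0.2822
P_K = (1−ρ)ρ^K/(1−ρ^(K+1)) = (0.7178·0.022465)/(1 − 0.006339)
= 0.016126/0.993661 = 0.016229

Final: 0.016229


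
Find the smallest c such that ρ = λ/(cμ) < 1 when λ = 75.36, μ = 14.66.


Stability requires cμ > λ ⇔ c > λ/μ.
λ/μ = 75.36/14.66 = 5.1405
Minimum integer c = ⌊5.1405⌋ + 1 = 6
Check: 6·14.66 = 87.96 > 75.36, while 5·14.66 = 73.30 ≤ 75.36

Final: 6 servers


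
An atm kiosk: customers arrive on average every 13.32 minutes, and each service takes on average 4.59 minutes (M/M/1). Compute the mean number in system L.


λ = 60/13.32 = 4.5045 /hr
μ = 60/4.59 = 13.0719 /hr
ρ = λ/μ = 4.5045/13.0719 = 0.3446
L = ρ/(1−ρ) = 0.3446/0.6554 = 0.5258

Final: 0.5258


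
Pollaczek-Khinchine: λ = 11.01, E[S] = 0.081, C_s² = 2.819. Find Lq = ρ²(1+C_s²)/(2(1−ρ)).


ρ = λ·E[S] = 11.01·0.081 = 0.8918
Lq = ρ²(1+C_s²)/(2(1−ρ)) = 0.7953·(1+2.819)/(2·0.1082)
= 0.7953·3.8190/0.2164 = 14.03709

Final: 14.03709


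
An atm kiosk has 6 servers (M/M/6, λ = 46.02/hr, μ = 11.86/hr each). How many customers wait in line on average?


a = λ/μ = 3.8803; ρ = a/6 = 0.6467
P₀ = 0.019106
Lq = P₀·a^c·ρ / (c!·(1−ρ)²) = 0.019106·3413.27714·0.6467/(720·0.12481)
= 0.46930

Final: 0.46930


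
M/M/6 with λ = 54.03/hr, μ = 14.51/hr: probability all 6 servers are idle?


a = λ/μ = 54.03/14.51 = 3.7236; ρ = a/c = 0.6206
Σ_{k=0}^{5} a^k/k! (terms k=0..5) = 1.00000 + 3.72364 + 6.93274 + 8.60501 + 8.01049 + 5.96563 = 34.23751
Tail: a^6/(6!(1−ρ)) = 2665.66353/(720·0.3794) = 9.75850
P₀ = 1/(34.23751 + 9.75850) = 1/43.99601 = 0.022729

Final: 0.022729


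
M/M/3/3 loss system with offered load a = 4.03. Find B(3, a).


B(c,a) = (a^c/c!) / Σ_{k=0}^{c} a^k/k!
a^3/3! = 10.908471
Σ terms (k=0..3): 1.00000 + 4.03000 + 8.12045 + 10.90847 = 24.058921
B = 10.908471/24.058921 = 0.453406

Final: 0.453406


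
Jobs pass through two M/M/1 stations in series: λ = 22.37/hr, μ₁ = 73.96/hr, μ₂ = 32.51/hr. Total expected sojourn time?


Each node sees arrival rate λ = 22.37/hr (tandem ⇒ throughput preserved).
W₁ = 1/(μ₁−λ) = 1/(73.96−22.37) = 0.01938 hr
W₂ = 1/(μ₂−λ) = 1/(32.51−22.37) = 0.09862 hr
W_total = W₁ + W₂ = 0.01938 + 0.09862 = 0.11800 hr

Final: 0.11800 hr


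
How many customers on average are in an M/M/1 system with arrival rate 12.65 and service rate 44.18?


ρ = λ/μ = 12.65/44.18 = 0.2863
L = ρ/(1−ρ) = 0.2863/(1 − 0.2863) = 0.2863/0.7137 = 0.4012

Final: 0.4012


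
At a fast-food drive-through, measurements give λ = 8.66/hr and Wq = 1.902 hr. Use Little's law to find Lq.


Lq = λWq = 8.66·1.902 = 16.4713

Final: 16.4713


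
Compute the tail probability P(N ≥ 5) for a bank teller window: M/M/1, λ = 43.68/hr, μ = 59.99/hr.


ρ = 43.68/59.99 = 0.7281
P(N ≥ n) = ρ^n = 0.7281^5 = 0.204653

Final: 0.204653


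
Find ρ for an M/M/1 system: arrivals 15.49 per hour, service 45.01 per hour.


ρ = λ/μ = 15.49/45.01 = 0.3441

Final: 0.3441


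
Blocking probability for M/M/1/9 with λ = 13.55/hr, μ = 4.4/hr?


ρ = λ/μ = 13.55/4.4 = 3.0795
P_K = (1−ρ)ρ^K/(1−ρ^(K+1)) = (-2.0795·24910.335026)/(1 − 76712.509000)
= -51802.173974/-76711.509000 = 0.675286

Final: 0.675286


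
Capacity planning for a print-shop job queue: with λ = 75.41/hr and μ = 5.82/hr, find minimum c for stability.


Stability requires cμ > λ ⇔ c > λ/μ.
λ/μ = 75.41/5.82 = 12.9570
Minimum integer c = ⌊12.9570⌋ + 1 = 13
Check: 13·5.82 = 75.66 > 75.41, while 12·5.82 = 69.84 ≤ 75.41

Final: 13 servers


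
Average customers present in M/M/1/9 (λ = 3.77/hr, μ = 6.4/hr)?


ρ = 3.77/6.4 = 0.5891
L = ρ[1 − (K+1)ρ^K + Kρ^(K+1)] / [(1−ρ)(1−ρ^(K+1))]
Numerator: 0.5891·(1 − 10·0.008540 + 9·0.005031) = 0.565427
Denominator: (0.4109)·(0.994969) = 0.408870
L = 0.565427/0.408870 = 1.3829

Final: 1.3829


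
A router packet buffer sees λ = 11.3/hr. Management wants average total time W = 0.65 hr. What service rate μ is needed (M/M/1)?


W = 1/(μ−λ) ⇒ μ − λ = 1/W = 1/0.65 = 1.5385
μ = λ + 1/W = 11.3 + 1.5385 = 12.8385 per hr

Final: 12.8385 /hr


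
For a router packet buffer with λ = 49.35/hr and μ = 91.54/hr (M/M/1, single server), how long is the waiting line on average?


ρ = 49.35/91.54 = 0.5391
Lq = ρ²/(1−ρ) = 0.2906/0.4609 = 0.6306

Final: 0.6306


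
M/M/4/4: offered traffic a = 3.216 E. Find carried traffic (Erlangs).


B(4,3.216) = 0.229889 (Erlang-B)
Carried load = a(1 − B) = 3.216·(1 − 0.229889) = 3.216·0.770111 = 2.4767 E

Final: 2.4767 Erlangs


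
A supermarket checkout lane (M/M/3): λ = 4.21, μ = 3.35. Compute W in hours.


a = 1.2567; ρ = 0.4189; P₀ = 0.276576
Lq = P₀·a^c·ρ/(c!(1−ρ)²) = 0.11350
Wq = Lq/λ = 0.11350/4.21 = 0.02696 hr
W = Wq + 1/μ = 0.02696 + 0.29851 = 0.32547 hr

Final: 0.32547 hr


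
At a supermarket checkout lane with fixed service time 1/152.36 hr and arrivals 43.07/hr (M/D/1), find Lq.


ρ = 43.07/152.36 = 0.2827
M/D/1: Lq = ρ²/(2(1−ρ)) = 0.07991/(2·0.7173) = 0.05570

Final: 0.05570


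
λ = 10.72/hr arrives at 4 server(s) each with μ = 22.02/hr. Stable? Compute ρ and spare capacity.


Total capacity cμ = 4·22.02 = 88.08/hr
ρ = λ/(cμ) = 10.72/88.08 = 0.1217
Stable ⇔ ρ < 1: YES
Spare capacity = cμ − λ = 88.08 − 10.72 = 77.36/hr

Final: ρ = 0.1217; stable; margin = 77.36/hr


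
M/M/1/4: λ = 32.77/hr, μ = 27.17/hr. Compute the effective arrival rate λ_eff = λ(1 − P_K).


ρ = 1.2061; P_K = (1−ρ)ρ^4/(1−ρ^5) = 0.280974
λ_eff = λ(1 − P_K) = 32.77·(1 − 0.280974) = 32.77·0.719026 = 23.5625 /hr

Final: 23.5625 /hr


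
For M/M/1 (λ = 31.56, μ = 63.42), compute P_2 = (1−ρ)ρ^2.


ρ = 31.56/63.42 = 0.4976
P_n = (1−ρ)·ρ^n = (1 − 0.4976)·0.4976^2 = 0.5024·0.247640 = 0.124406

Final: 0.124406


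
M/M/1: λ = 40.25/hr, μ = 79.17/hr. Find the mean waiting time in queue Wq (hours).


ρ = 40.25/79.17 = 0.5084
Wq = ρ/(μ−λ) = 0.5084/(79.17 − 40.25) = 0.5084/38.92 = 0.01306 hr

Final: 0.01306 hr


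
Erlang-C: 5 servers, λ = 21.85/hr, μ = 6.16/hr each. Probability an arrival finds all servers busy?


a = λ/μ = 3.5471; ρ = a/5 = 0.7094
P₀ = 0.024405 (from M/M/c formula)
C(c,a) = [a^c/(c!(1−ρ))]·P₀ = [561.50502/(120·0.2906)]·0.024405
= 16.10275·0.024405 = 0.392993

Final: 0.392993


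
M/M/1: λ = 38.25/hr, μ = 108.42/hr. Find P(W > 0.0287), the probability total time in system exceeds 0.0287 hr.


W ~ Exponential(μ−λ) for M/M/1.
μ − λ = 108.42 − 38.25 = 70.1700
P(W > t) = e^{−(μ−λ)t} = e^{−2.0139} = 0.133470

Final: 0.133470


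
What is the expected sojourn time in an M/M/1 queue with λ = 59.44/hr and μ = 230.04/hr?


W = 1/(μ−λ) = 1/(230.04 − 59.44) = 1/170.60 = 0.005862 hr

Final: 0.005862 hr


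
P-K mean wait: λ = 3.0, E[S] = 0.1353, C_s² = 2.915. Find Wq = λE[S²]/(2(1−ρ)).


ρ = λ·E[S] = 3.0·0.1353 = 0.4059
E[S²] = E[S]²(1+C_s²) = 0.1353²·(1+2.915) = 0.071668
Wq = λ·E[S²]/(2(1−ρ)) = 3.0·0.071668/(2·0.5941) = 0.18095 hr

Final: 0.18095 hr


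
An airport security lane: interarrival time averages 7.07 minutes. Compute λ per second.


λ = 1/(interarrival time) in consistent units.
1 second = 0.0166667 min, so λ = 0.0166667/7.07 = 0.002357 per second

Final: 0.002357 /sec


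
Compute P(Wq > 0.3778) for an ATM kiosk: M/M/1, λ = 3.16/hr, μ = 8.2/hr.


ρ = 3.16/8.2 = 0.3854
P(Wq > t) = ρ·e^{−(μ−λ)t} = 0.3854·e^{−1.9041}
= 0.3854·0.148955 = 0.057402

Final: 0.057402


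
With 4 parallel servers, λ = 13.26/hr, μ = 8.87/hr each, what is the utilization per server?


ρ = λ/(cμ) = 13.26/(4·8.87) = 13.26/35.48 = 0.3737

Final: 0.3737


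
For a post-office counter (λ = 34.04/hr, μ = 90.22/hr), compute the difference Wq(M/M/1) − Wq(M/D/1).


ρ = 34.04/90.22 = 0.3773
Wq(M/M/1) = ρ/(μ−λ) = 0.3773/56.18 = 0.006716 hr
Wq(M/D/1) = ρ/(2(μ−λ)) = 0.003358 hr
Savings = 0.006716 − 0.003358 = 0.003358 hr

Final: 0.003358 hr


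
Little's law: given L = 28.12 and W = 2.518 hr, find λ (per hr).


λ = L/W = 28.12/2.518 = 11.1676 /hr

Final: 11.1676 /hr


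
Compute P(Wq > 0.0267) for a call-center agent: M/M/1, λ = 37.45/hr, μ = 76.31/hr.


ρ = 37.45/76.31 = 0.4908
P(Wq > t) = ρ·e^{−(μ−λ)t} = 0.4908·e^{−1.0376}
= 0.4908·0.354317 = 0.173885

Final: 0.173885


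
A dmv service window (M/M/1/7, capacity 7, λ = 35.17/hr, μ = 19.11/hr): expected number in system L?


ρ = 35.17/19.11 = 1.8404
L = ρ[1 − (K+1)ρ^K + Kρ^(K+1)] / [(1−ρ)(1−ρ^(K+1))]
Numerator: 1.8404·(1 − 8·71.512468 + 7·131.611382) = 644.470333
Denominator: (-0.8404)·(-130.611382) = 109.765505
L = 644.470333/109.765505 = 5.8713

Final: 5.8713


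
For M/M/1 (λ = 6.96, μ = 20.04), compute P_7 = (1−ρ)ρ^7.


ρ = 6.96/20.04 = 0.3473
P_n = (1−ρ)·ρ^n = (1 − 0.3473)·0.3473^7 = 0.6527·0.0006095 = 0.0003978

Final: 0.0003978


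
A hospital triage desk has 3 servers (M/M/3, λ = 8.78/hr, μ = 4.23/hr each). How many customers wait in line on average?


a = λ/μ = 2.0757; ρ = a/3 = 0.6919
P₀ = 0.099334
Lq = P₀·a^c·ρ / (c!·(1−ρ)²) = 0.099334·8.94257·0.6919/(6·0.09494)
= 1.07898

Final: 1.07898


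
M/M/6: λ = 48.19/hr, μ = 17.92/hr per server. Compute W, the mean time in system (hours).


a = 2.6892; ρ = 0.4482; P₀ = 0.067344
Lq = P₀·a^c·ρ/(c!(1−ρ)²) = 0.05207
Wq = Lq/λ = 0.05207/48.19 = 0.001080 hr
W = Wq + 1/μ = 0.001080 + 0.05580 = 0.05688 hr

Final: 0.05688 hr


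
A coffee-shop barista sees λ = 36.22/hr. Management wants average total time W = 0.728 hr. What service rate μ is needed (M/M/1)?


W = 1/(μ−λ) ⇒ μ − λ = 1/W = 1/0.728 = 1.3736
μ = λ + 1/W = 36.22 + 1.3736 = 37.5936 per hr

Final: 37.5936 /hr


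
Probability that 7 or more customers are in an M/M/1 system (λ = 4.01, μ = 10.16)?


ρ = 4.01/10.16 = 0.3947
P(N ≥ n) = ρ^n = 0.3947^7 = 0.001492

Final: 0.001492


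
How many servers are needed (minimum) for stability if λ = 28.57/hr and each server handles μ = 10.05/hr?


Stability requires cμ > λ ⇔ c > λ/μ.
λ/μ = 28.57/10.05 = 2.8428
Minimum integer c = ⌊2.8428⌋ + 1 = 3
Check: 3·10.05 = 30.15 > 28.57, while 2·10.05 = 20.10 ≤ 28.57

Final: 3 servers


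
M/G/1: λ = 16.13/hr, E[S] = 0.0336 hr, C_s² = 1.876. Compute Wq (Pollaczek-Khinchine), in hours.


ρ = λ·E[S] = 16.13·0.0336 = 0.5420
E[S²] = E[S]²(1+C_s²) = 0.0336²·(1+1.876) = 0.003247
Wq = λ·E[S²]/(2(1−ρ)) = 16.13·0.003247/(2·0.4580) = 0.05717 hr

Final: 0.05717 hr


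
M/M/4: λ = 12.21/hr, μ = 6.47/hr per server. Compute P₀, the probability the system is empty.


a = λ/μ = 12.21/6.47 = 1.8872; ρ = a/c = 0.4718
Σ_{k=0}^{3} a^k/k! (terms k=0..3) = 1.00000 + 1.88717 + 1.78071 + 1.12017 = 5.78805
Tail: a^4/(4!(1−ρ)) = 12.68369/(24·0.5282) = 1.00053
P₀ = 1/(5.78805 + 1.00053) = 1/6.78858 = 0.147306

Final: 0.147306


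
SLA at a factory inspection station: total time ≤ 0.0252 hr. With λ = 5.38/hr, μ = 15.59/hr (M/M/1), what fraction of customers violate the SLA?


W ~ Exponential(μ−λ) for M/M/1.
μ − λ = 15.59 − 5.38 = 10.2100
P(W > t) = e^{−(μ−λ)t} = e^{−0.2573} = 0.773142

Final: 0.773142


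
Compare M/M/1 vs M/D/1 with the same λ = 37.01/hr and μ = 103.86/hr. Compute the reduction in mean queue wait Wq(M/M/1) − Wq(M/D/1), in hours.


ρ = 37.01/103.86 = 0.3563
Wq(M/M/1) = ρ/(μ−λ) = 0.3563/66.85 = 0.005331 hr
Wq(M/D/1) = ρ/(2(μ−λ)) = 0.002665 hr
Savings = 0.005331 − 0.002665 = 0.002665 hr

Final: 0.002665 hr


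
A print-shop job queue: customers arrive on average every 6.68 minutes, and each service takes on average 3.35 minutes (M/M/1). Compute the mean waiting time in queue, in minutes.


λ = 60/6.68 = 8.9820 /hr
μ = 60/3.35 = 17.9104 /hr
ρ = λ/μ = 8.9820/17.9104 = 0.5015
Wq = ρ/(μ−λ) = 0.5015/(17.9104−8.9820) = 0.05617 hr
In minutes: 0.05617·60 = 3.370 min

Final: 3.370 min


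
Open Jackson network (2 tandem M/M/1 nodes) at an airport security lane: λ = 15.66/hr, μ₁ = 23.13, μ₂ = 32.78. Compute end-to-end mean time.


Each node sees arrival rate λ = 15.66/hr (tandem ⇒ throughput preserved).
W₁ = 1/(μ₁−λ) = 1/(23.13−15.66) = 0.13387 hr
W₂ = 1/(μ₂−λ) = 1/(32.78−15.66) = 0.05841 hr
W_total = W₁ + W₂ = 0.13387 + 0.05841 = 0.19228 hr

Final: 0.19228 hr


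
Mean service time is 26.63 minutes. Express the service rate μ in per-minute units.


μ = 1/(service time) in consistent units.
1 minute = 1 min, so μ = 1/26.63 = 0.03755 per minute

Final: 0.03755 /min


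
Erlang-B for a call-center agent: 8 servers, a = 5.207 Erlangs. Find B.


B(c,a) = (a^c/c!) / Σ_{k=0}^{c} a^k/k!
a^8/8! = 13.402324
Σ terms (k=0..8): 1.00000 + 5.20700 + 13.55642 + 23.52943 + 30.62944 + 31.89750 + 27.68171 + 20.59124 + 13.40232 = 167.495077
B = 13.402324/167.495077 = 0.080016

Final: 0.080016


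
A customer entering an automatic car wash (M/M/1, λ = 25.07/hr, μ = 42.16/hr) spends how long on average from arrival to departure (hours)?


W = 1/(μ−λ) = 1/(42.16 − 25.07) = 1/17.09 = 0.05851 hr

Final: 0.05851 hr


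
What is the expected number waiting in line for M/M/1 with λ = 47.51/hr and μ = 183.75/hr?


ρ = 47.51/183.75 = 0.2586
Lq = ρ²/(1−ρ) = 0.06685/0.7414 = 0.09017

Final: 0.09017


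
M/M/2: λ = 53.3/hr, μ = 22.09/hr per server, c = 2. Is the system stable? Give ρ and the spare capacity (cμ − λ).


Total capacity cμ = 2·22.09 = 44.18/hr
ρ = λ/(cμ) = 53.3/44.18 = 1.2064
Stable ⇔ ρ < 1: NO
Spare capacity = cμ − λ = 44.18 − 53.3 = -9.12/hr

Final: ρ = 1.2064; unstable; margin = -9.12/hr


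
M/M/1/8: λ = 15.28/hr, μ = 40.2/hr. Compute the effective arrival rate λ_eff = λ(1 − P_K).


ρ = 0.3801; P_K = (1−ρ)ρ^8/(1−ρ^9) = 0.0002701
λ_eff = λ(1 − P_K) = 15.28·(1 − 0.0002701) = 15.28·0.999730 = 15.2759 /hr

Final: 15.2759 /hr


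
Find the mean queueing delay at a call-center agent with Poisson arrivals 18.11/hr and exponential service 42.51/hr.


ρ = 18.11/42.51 = 0.4260
Wq = ρ/(μ−λ) = 0.4260/(42.51 − 18.11) = 0.4260/24.40 = 0.01746 hr

Final: 0.01746 hr


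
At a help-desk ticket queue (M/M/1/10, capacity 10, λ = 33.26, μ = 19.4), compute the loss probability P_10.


ρ = λ/μ = 33.26/19.4 = 1.7144
P_K = (1−ρ)ρ^K/(1−ρ^(K+1)) = (-0.7144·219.384100)/(1 − 376.119339)
= -156.735239/-375.119339 = 0.417828

Final: 0.417828


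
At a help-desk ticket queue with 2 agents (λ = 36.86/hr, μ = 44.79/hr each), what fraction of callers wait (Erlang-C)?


a = λ/μ = 0.8230; ρ = a/2 = 0.4115
P₀ = 0.416957 (from M/M/c formula)
C(c,a) = [a^c/(c!(1−ρ))]·P₀ = [0.67725/(2·0.5885)]·0.416957
= 0.57538·0.416957 = 0.239908

Final: 0.239908


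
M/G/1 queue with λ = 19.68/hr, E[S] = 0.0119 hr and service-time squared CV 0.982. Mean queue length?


ρ = λ·E[S] = 19.68·0.0119 = 0.2342
Lq = ρ²(1+C_s²)/(2(1−ρ)) = 0.05485·(1+0.982)/(2·0.7658)
= 0.05485·1.9820/1.5316 = 0.07097

Final: 0.07097


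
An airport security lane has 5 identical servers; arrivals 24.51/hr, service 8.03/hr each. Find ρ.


ρ = λ/(cμ) = 24.51/(5·8.03) = 24.51/40.15 = 0.6105

Final: 0.6105


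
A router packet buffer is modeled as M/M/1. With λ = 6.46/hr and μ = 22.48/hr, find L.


ρ = λ/μ = 6.46/22.48 = 0.2874
L = ρ/(1−ρ) = 0.2874/(1 − 0.2874) = 0.2874/0.7126 = 0.4032

Final: 0.4032


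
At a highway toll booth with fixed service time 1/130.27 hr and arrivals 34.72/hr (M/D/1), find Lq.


ρ = 34.72/130.27 = 0.2665
M/D/1: Lq = ρ²/(2(1−ρ)) = 0.07103/(2·0.7335) = 0.04842

Final: 0.04842


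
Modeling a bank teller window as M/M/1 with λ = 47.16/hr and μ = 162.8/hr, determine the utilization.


ρ = λ/μ = 47.16/162.8 = 0.2897

Final: 0.2897


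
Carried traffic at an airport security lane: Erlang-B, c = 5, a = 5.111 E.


B(5,5.111) = 0.293809 (Erlang-B)
Carried load = a(1 − B) = 5.111·(1 − 0.293809) = 5.111·0.706191 = 3.6093 E

Final: 3.6093 Erlangs


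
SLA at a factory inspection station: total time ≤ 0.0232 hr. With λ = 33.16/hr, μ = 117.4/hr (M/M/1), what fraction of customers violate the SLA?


W ~ Exponential(μ−λ) for M/M/1.
μ − λ = 117.4 − 33.16 = 84.2400
P(W > t) = e^{−(μ−λ)t} = e^{−1.9544} = 0.141654

Final: 0.141654


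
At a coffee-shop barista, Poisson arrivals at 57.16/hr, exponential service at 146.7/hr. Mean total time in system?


W = 1/(μ−λ) = 1/(146.7 − 57.16) = 1/89.54 = 0.01117 hr

Final: 0.01117 hr


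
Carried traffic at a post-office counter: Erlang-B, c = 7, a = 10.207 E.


B(7,10.207) = 0.418156 (Erlang-B)
Carried load = a(1 − B) = 10.207·(1 − 0.418156) = 10.207·0.581844 = 5.9389 E

Final: 5.9389 Erlangs


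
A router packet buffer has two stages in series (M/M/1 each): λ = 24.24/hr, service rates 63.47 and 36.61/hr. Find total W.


Each node sees arrival rate λ = 24.24/hr (tandem ⇒ throughput preserved).
W₁ = 1/(μ₁−λ) = 1/(63.47−24.24) = 0.02549 hr
W₂ = 1/(μ₂−λ) = 1/(36.61−24.24) = 0.08084 hr
W_total = W₁ + W₂ = 0.02549 + 0.08084 = 0.10633 hr

Final: 0.10633 hr


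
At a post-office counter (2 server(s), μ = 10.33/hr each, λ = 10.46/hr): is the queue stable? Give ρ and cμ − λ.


Total capacity cμ = 2·10.33 = 20.66/hr
ρ = λ/(cμ) = 10.46/20.66 = 0.5063
Stable ⇔ ρ < 1: YES
Spare capacity = cμ − λ = 20.66 − 10.46 = 10.20/hr

Final: ρ = 0.5063; stable; margin = 10.20/hr


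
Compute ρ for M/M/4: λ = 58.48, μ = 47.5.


ρ = λ/(cμ) = 58.48/(4·47.5) = 58.48/190.00 = 0.3078

Final: 0.3078


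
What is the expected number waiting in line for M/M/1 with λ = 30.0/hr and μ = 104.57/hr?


ρ = 30.0/104.57 = 0.2869
Lq = ρ²/(1−ρ) = 0.08231/0.7131 = 0.1154

Final: 0.1154


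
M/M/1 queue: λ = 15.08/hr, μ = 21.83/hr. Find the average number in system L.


ρ = λ/μ = 15.08/21.83 = 0.6908
L = ρ/(1−ρ) = 0.6908/(1 − 0.6908) = 0.6908/0.3092 = 2.2341

Final: 2.2341


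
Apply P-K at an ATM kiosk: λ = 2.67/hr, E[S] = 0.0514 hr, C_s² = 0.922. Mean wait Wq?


ρ = λ·E[S] = 2.67·0.0514 = 0.1372
E[S²] = E[S]²(1+C_s²) = 0.0514²·(1+0.922) = 0.005078
Wq = λ·E[S²]/(2(1−ρ)) = 2.67·0.005078/(2·0.8628) = 0.007857 hr

Final: 0.007857 hr


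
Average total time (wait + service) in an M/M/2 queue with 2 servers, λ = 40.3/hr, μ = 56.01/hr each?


a = 0.7195; ρ = 0.3598; P₀ = 0.470851
Lq = P₀·a^c·ρ/(c!(1−ρ)²) = 0.10697
Wq = Lq/λ = 0.10697/40.3 = 0.002654 hr
W = Wq + 1/μ = 0.002654 + 0.01785 = 0.02051 hr

Final: 0.02051 hr


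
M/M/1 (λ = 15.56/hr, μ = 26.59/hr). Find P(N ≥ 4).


ρ = 15.56/26.59 = 0.5852
P(N ≥ n) = ρ^n = 0.5852^4 = 0.117264

Final: 0.117264


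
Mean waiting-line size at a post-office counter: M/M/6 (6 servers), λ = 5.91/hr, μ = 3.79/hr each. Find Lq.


a = λ/μ = 1.5594; ρ = a/6 = 0.2599
P₀ = 0.210202
Lq = P₀·a^c·ρ / (c!·(1−ρ)²) = 0.210202·14.37771·0.2599/(720·0.54776)
= 0.001992

Final: 0.001992


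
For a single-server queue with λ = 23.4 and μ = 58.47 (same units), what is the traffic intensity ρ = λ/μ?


ρ = λ/μ = 23.4/58.47 = 0.4002

Final: 0.4002


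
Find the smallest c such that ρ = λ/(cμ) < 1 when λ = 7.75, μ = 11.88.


Stability requires cμ > λ ⇔ c > λ/μ.
λ/μ = 7.75/11.88 = 0.6524
Minimum integer c = ⌊0.6524⌋ + 1 = 1
Check: 1·11.88 = 11.88 > 7.75, while 0·11.88 = 0.00 ≤ 7.75

Final: 1 servers


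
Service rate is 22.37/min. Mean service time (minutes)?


Mean service time = 1/μ = 1/22.37 minute = 0.04470 minute
In minutes: 0.04470 × 1 = 0.04470 min

Final: 0.04470 min


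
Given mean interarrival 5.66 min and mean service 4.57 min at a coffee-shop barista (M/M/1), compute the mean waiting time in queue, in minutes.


λ = 60/5.66 = 10.6007 /hr
μ = 60/4.57 = 13.1291 /hr
ρ = λ/μ = 10.6007/13.1291 = 0.8074
Wq = ρ/(μ−λ) = 0.8074/(13.1291−10.6007) = 0.31934 hr
In minutes: 0.31934·60 = 19.160 min

Final: 19.160 min


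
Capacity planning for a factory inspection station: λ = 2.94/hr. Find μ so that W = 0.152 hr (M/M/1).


W = 1/(μ−λ) ⇒ μ − λ = 1/W = 1/0.152 = 6.5789
μ = λ + 1/W = 2.94 + 6.5789 = 9.5189 per hr

Final: 9.5189 /hr


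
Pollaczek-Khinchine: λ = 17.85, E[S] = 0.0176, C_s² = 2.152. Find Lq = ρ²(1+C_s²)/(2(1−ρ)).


ρ = λ·E[S] = 17.85·0.0176 = 0.3142
Lq = ρ²(1+C_s²)/(2(1−ρ)) = 0.09870·(1+2.152)/(2·0.6858)
= 0.09870·3.1520/1.3717 = 0.22680

Final: 0.22680


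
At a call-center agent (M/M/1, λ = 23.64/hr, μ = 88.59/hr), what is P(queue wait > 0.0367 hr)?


ρ = 23.64/88.59 = 0.2668
P(Wq > t) = ρ·e^{−(μ−λ)t} = 0.2668·e^{−2.3837}
= 0.2668·0.092212 = 0.024607

Final: 0.024607


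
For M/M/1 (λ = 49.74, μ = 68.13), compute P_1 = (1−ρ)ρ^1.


ρ = 49.74/68.13 = 0.7301
P_n = (1−ρ)·ρ^n = (1 − 0.7301)·0.7301^1 = 0.2699·0.730075 = 0.197066

Final: 0.197066


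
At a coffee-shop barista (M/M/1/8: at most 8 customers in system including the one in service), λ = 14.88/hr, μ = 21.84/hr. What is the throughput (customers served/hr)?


ρ = 0.6813; P_K = (1−ρ)ρ^8/(1−ρ^9) = 0.015280
λ_eff = λ(1 − P_K) = 14.88·(1 − 0.015280) = 14.88·0.984720 = 14.6526 /hr

Final: 14.6526 /hr


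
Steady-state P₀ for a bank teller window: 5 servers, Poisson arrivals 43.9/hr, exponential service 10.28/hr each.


a = λ/μ = 43.9/10.28 = 4.2704; ρ = a/c = 0.8541
Σ_{k=0}^{4} a^k/k! (terms k=0..4) = 1.00000 + 4.27043 + 9.11828 + 12.97965 + 13.85716 = 41.22552
Tail: a^5/(5!(1−ρ)) = 1420.22459/(120·0.1459) = 81.11060
P₀ = 1/(41.22552 + 81.11060) = 1/122.33612 = 0.008174

Final: 0.008174


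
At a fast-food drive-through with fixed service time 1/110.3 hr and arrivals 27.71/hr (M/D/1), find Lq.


ρ = 27.71/110.3 = 0.2512
M/D/1: Lq = ρ²/(2(1−ρ)) = 0.06311/(2·0.7488) = 0.04214

Final: 0.04214


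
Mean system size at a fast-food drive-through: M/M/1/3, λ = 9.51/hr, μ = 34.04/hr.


ρ = 9.51/34.04 = 0.2794
L = ρ[1 − (K+1)ρ^K + Kρ^(K+1)] / [(1−ρ)(1−ρ^(K+1))]
Numerator: 0.2794·(1 − 4·0.021806 + 3·0.006092) = 0.260115
Denominator: (0.7206)·(0.993908) = 0.716233
L = 0.260115/0.716233 = 0.3632

Final: 0.3632


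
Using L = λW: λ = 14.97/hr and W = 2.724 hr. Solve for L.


L = λW = 14.97·2.724 = 40.7783

Final: 40.7783


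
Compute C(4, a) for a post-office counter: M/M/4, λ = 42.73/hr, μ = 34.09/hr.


a = λ/μ = 1.2534; ρ = a/4 = 0.3134
P₀ = 0.284331 (from M/M/c formula)
C(c,a) = [a^c/(c!(1−ρ))]·P₀ = [2.46845/(24·0.6866)]·0.284331
= 0.14979·0.284331 = 0.042590

Final: 0.042590


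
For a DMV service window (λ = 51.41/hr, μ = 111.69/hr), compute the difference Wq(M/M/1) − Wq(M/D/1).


ρ = 51.41/111.69 = 0.4603
Wq(M/M/1) = ρ/(μ−λ) = 0.4603/60.28 = 0.007636 hr
Wq(M/D/1) = ρ/(2(μ−λ)) = 0.003818 hr
Savings = 0.007636 − 0.003818 = 0.003818 hr

Final: 0.003818 hr


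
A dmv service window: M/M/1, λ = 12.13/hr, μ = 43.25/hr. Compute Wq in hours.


ρ = 12.13/43.25 = 0.2805
Wq = ρ/(μ−λ) = 0.2805/(43.25 − 12.13) = 0.2805/31.12 = 0.009012 hr

Final: 0.009012 hr


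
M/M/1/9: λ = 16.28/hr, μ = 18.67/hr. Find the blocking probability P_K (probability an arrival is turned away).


ρ = λ/μ = 16.28/18.67 = 0.8720
P_K = (1−ρ)ρ^K/(1−ρ^(K+1)) = (0.1280·0.291468)/(1 − 0.254156)
= 0.037312/0.745844 = 0.050026

Final: 0.050026


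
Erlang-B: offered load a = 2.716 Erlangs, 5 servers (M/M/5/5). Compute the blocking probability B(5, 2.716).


B(c,a) = (a^c/c!) / Σ_{k=0}^{c} a^k/k!
a^5/5! = 1.231594
Σ terms (k=0..5): 1.00000 + 2.71600 + 3.68833 + 3.33917 + 2.26729 + 1.23159 = 14.242382
B = 1.231594/14.242382 = 0.086474

Final: 0.086474


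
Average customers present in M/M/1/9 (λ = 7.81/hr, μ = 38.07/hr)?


ρ = 7.81/38.07 = 0.2051
L = ρ[1 − (K+1)ρ^K + Kρ^(K+1)] / [(1−ρ)(1−ρ^(K+1))]
Numerator: 0.2051·(1 − 10·0.0000006436 + 9·0.0000001320) = 0.205147
Denominator: (0.7949)·(1.000000) = 0.794851
L = 0.205147/0.794851 = 0.2581

Final: 0.2581


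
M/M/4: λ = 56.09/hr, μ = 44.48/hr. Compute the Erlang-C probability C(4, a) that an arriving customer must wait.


a = λ/μ = 1.2610; ρ = a/4 = 0.3153
P₀ = 0.282154 (from M/M/c formula)
C(c,a) = [a^c/(c!(1−ρ))]·P₀ = [2.52861/(24·0.6847)]·0.282154
= 0.15387·0.282154 = 0.043414

Final: 0.043414


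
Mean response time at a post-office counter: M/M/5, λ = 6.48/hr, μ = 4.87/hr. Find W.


a = 1.3306; ρ = 0.2661; P₀ = 0.264100
Lq = P₀·a^c·ρ/(c!(1−ρ)²) = 0.004536
Wq = Lq/λ = 0.004536/6.48 = 0.0007000 hr
W = Wq + 1/μ = 0.0007000 + 0.20534 = 0.20604 hr

Final: 0.20604 hr


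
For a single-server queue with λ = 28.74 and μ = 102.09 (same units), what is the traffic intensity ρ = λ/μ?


ρ = λ/μ = 28.74/102.09 = 0.2815

Final: 0.2815


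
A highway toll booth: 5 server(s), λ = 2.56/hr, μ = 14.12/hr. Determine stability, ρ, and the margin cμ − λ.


Total capacity cμ = 5·14.12 = 70.60/hr
ρ = λ/(cμ) = 2.56/70.60 = 0.03626
Stable ⇔ ρ < 1: YES
Spare capacity = cμ − λ = 70.60 − 2.56 = 68.04/hr

Final: ρ = 0.03626; stable; margin = 68.04/hr


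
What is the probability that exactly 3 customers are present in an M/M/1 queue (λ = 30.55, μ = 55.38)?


ρ = 30.55/55.38 = 0.5516
P_n = (1−ρ)·ρ^n = (1 − 0.5516)·0.5516^3 = 0.4484·0.167871 = 0.075266

Final: 0.075266


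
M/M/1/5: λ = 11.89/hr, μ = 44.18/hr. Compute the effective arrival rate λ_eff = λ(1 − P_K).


ρ = 0.2691; P_K = (1−ρ)ρ^5/(1−ρ^6) = 0.001032
λ_eff = λ(1 − P_K) = 11.89·(1 − 0.001032) = 11.89·0.998968 = 11.8777 /hr

Final: 11.8777 /hr


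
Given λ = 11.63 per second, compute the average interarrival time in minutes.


Mean interarrival time = 1/λ = 1/11.63 second = 0.08598 second
In minutes: 0.08598 × 0.0166667 = 0.001433 min

Final: 0.001433 min


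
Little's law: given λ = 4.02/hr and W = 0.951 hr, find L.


L = λW = 4.02·0.951 = 3.8230

Final: 3.8230


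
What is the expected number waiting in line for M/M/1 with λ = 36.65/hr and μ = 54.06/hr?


ρ = 36.65/54.06 = 0.6780
Lq = ρ²/(1−ρ) = 0.4596/0.3220 = 1.4272

Final: 1.4272


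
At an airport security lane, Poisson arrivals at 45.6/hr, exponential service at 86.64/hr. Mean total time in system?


W = 1/(μ−λ) = 1/(86.64 − 45.6) = 1/41.04 = 0.02437 hr

Final: 0.02437 hr


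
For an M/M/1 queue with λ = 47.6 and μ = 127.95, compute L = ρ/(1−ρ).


ρ = λ/μ = 47.6/127.95 = 0.3720
L = ρ/(1−ρ) = 0.3720/(1 − 0.3720) = 0.3720/0.6280 = 0.5924

Final: 0.5924


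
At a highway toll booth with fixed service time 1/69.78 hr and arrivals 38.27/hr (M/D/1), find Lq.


ρ = 38.27/69.78 = 0.5484
M/D/1: Lq = ρ²/(2(1−ρ)) = 0.3008/(2·0.4516) = 0.33305

Final: 0.33305


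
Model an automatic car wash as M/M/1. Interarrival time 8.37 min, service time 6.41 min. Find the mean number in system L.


λ = 60/8.37 = 7.1685 /hr
μ = 60/6.41 = 9.3604 /hr
ρ = λ/μ = 7.1685/9.3604 = 0.7658
L = ρ/(1−ρ) = 0.7658/0.2342 = 3.2704

Final: 3.2704


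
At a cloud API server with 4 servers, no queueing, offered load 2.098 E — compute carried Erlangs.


B(4,2.098) = 0.105590 (Erlang-B)
Carried load = a(1 − B) = 2.098·(1 − 0.105590) = 2.098·0.894410 = 1.8765 E

Final: 1.8765 Erlangs


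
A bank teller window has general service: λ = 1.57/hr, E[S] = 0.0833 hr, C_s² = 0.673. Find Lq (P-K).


ρ = λ·E[S] = 1.57·0.0833 = 0.1308
Lq = ρ²(1+C_s²)/(2(1−ρ)) = 0.01710·(1+0.673)/(2·0.8692)
= 0.01710·1.6730/1.7384 = 0.01646

Final: 0.01646


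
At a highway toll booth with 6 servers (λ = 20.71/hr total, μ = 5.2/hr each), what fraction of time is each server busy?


ρ = λ/(cμ) = 20.71/(6·5.2) = 20.71/31.20 = 0.6638

Final: 0.6638


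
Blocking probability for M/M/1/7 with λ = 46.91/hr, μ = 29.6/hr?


ρ = λ/μ = 46.91/29.6 = 1.5848
P_K = (1−ρ)ρ^K/(1−ρ^(K+1)) = (-0.5848·25.108227)/(1 − 39.791451)
= -14.683224/-38.791451 = 0.378517

Final: 0.378517


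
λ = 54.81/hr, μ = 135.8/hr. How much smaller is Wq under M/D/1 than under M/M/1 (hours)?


ρ = 54.81/135.8 = 0.4036
Wq(M/M/1) = ρ/(μ−λ) = 0.4036/80.99 = 0.004983 hr
Wq(M/D/1) = ρ/(2(μ−λ)) = 0.002492 hr
Savings = 0.004983 − 0.002492 = 0.002492 hr

Final: 0.002492 hr


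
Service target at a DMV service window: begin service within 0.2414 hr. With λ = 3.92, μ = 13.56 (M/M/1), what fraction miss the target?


ρ = 3.92/13.56 = 0.2891
P(Wq > t) = ρ·e^{−(μ−λ)t} = 0.2891·e^{−2.3271}
= 0.2891·0.097579 = 0.028209

Final: 0.028209


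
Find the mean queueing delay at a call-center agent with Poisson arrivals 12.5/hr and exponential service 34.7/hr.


ρ = 12.5/34.7 = 0.3602
Wq = ρ/(μ−λ) = 0.3602/(34.7 − 12.5) = 0.3602/22.20 = 0.01623 hr

Final: 0.01623 hr


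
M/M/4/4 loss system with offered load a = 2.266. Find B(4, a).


B(c,a) = (a^c/c!) / Σ_{k=0}^{c} a^k/k!
a^4/4! = 1.098572
Σ terms (k=0..4): 1.00000 + 2.26600 + 2.56738 + 1.93923 + 1.09857 = 8.871176
B = 1.098572/8.871176 = 0.123836

Final: 0.123836


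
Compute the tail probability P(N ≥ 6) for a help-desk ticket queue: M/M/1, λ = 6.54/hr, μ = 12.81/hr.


ρ = 6.54/12.81 = 0.5105
P(N ≥ n) = ρ^n = 0.5105^6 = 0.017708

Final: 0.017708


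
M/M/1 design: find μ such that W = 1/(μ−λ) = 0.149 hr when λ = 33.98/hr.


W = 1/(μ−λ) ⇒ μ − λ = 1/W = 1/0.149 = 6.7114
μ = λ + 1/W = 33.98 + 6.7114 = 40.6914 per hr

Final: 40.6914 /hr


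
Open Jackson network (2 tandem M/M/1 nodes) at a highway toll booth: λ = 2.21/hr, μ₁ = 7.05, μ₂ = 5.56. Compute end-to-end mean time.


Each node sees arrival rate λ = 2.21/hr (tandem ⇒ throughput preserved).
W₁ = 1/(μ₁−λ) = 1/(7.05−2.21) = 0.20661 hr
W₂ = 1/(μ₂−λ) = 1/(5.56−2.21) = 0.29851 hr
W_total = W₁ + W₂ = 0.20661 + 0.29851 = 0.50512 hr

Final: 0.50512 hr


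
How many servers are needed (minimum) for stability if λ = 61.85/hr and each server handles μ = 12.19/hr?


Stability requires cμ > λ ⇔ c > λ/μ.
λ/μ = 61.85/12.19 = 5.0738
Minimum integer c = ⌊5.0738⌋ + 1 = 6
Check: 6·12.19 = 73.14 > 61.85, while 5·12.19 = 60.95 ≤ 61.85

Final: 6 servers


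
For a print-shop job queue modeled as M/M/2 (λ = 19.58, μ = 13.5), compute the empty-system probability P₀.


a = λ/μ = 19.58/13.5 = 1.4504; ρ = a/c = 0.7252
Σ_{k=0}^{1} a^k/k! (terms k=0..1) = 1.00000 + 1.45037 = 2.45037
Tail: a^2/(2!(1−ρ)) = 2.10357/(2·0.2748) = 3.82726
P₀ = 1/(2.45037 + 3.82726) = 1/6.27763 = 0.159296

Final: 0.159296


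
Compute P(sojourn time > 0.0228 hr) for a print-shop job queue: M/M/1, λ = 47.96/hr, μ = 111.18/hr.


W ~ Exponential(μ−λ) for M/M/1.
μ − λ = 111.18 − 47.96 = 63.2200
P(W > t) = e^{−(μ−λ)t} = e^{−1.4414} = 0.236593

Final: 0.236593


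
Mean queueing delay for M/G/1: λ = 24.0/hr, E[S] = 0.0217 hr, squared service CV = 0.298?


ρ = λ·E[S] = 24.0·0.0217 = 0.5208
E[S²] = E[S]²(1+C_s²) = 0.0217²·(1+0.298) = 0.0006112
Wq = λ·E[S²]/(2(1−ρ)) = 24.0·0.0006112/(2·0.4792) = 0.01531 hr

Final: 0.01531 hr


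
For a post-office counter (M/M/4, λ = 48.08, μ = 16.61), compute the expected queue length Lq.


a = λ/μ = 2.8946; ρ = a/4 = 0.7237
P₀ = 0.044029
Lq = P₀·a^c·ρ / (c!·(1−ρ)²) = 0.044029·70.20682·0.7237/(24·0.07636)
= 1.22055

Final: 1.22055


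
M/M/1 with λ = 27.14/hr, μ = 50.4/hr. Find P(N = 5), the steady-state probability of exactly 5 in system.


ρ = 27.14/50.4 = 0.5385
P_n = (1−ρ)·ρ^n = (1 − 0.5385)·0.5385^5 = 0.4615·0.045279 = 0.020897

Final: 0.020897


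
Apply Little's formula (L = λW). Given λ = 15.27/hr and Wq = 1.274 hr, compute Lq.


Lq = λWq = 15.27·1.274 = 19.4540

Final: 19.4540


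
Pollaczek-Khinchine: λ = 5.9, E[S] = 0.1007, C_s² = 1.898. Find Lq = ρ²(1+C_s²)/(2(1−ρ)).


ρ = λ·E[S] = 5.9·0.1007 = 0.5941
Lq = ρ²(1+C_s²)/(2(1−ρ)) = 0.3530·(1+1.898)/(2·0.4059)
= 0.3530·2.8980/0.8117 = 1.26021

Final: 1.26021


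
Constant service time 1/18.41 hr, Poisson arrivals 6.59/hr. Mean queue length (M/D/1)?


ρ = 6.59/18.41 = 0.3580
M/D/1: Lq = ρ²/(2(1−ρ)) = 0.1281/(2·0.6420) = 0.09979

Final: 0.09979


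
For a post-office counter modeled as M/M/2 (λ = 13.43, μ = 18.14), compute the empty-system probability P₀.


a = λ/μ = 13.43/18.14 = 0.7404; ρ = a/c = 0.3702
Σ_{k=0}^{1} a^k/k! (terms k=0..1) = 1.00000 + 0.74035 = 1.74035
Tail: a^2/(2!(1−ρ)) = 0.54812/(2·0.6298) = 0.43514
P₀ = 1/(1.74035 + 0.43514) = 1/2.17549 = 0.459666

Final: 0.459666


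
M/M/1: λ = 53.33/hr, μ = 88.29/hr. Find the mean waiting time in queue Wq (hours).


ρ = 53.33/88.29 = 0.6040
Wq = ρ/(μ−λ) = 0.6040/(88.29 − 53.33) = 0.6040/34.96 = 0.01728 hr

Final: 0.01728 hr


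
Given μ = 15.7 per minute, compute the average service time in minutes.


Mean service time = 1/μ = 1/15.7 minute = 0.06369 minute
In minutes: 0.06369 × 1 = 0.06369 min

Final: 0.06369 min


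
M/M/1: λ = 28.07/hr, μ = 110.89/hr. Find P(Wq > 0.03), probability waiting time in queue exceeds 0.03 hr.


ρ = 28.07/110.89 = 0.2531
P(Wq > t) = ρ·e^{−(μ−λ)t} = 0.2531·e^{−2.4846}
= 0.2531·0.083359 = 0.021101

Final: 0.021101


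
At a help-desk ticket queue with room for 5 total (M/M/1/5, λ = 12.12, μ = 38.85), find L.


ρ = 12.12/38.85 = 0.3120
L = ρ[1 − (K+1)ρ^K + Kρ^(K+1)] / [(1−ρ)(1−ρ^(K+1))]
Numerator: 0.3120·(1 − 6·0.002955 + 5·0.0009219) = 0.307876
Denominator: (0.6880)·(0.999078) = 0.687397
L = 0.307876/0.687397 = 0.4479

Final: 0.4479


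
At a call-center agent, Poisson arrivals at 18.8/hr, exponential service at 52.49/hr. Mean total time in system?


W = 1/(μ−λ) = 1/(52.49 − 18.8) = 1/33.69 = 0.02968 hr

Final: 0.02968 hr


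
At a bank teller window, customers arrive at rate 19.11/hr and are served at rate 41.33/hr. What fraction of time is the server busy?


ρ = λ/μ = 19.11/41.33 = 0.4624

Final: 0.4624


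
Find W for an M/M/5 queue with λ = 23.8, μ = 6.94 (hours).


a = 3.4294; ρ = 0.6859; P₀ = 0.028266
Lq = P₀·a^c·ρ/(c!(1−ρ)²) = 0.77664
Wq = Lq/λ = 0.77664/23.8 = 0.03263 hr
W = Wq + 1/μ = 0.03263 + 0.14409 = 0.17672 hr

Final: 0.17672 hr


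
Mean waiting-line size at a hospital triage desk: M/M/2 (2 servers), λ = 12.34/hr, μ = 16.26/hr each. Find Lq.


a = λ/μ = 0.7589; ρ = a/2 = 0.3795
P₀ = 0.449844
Lq = P₀·a^c·ρ / (c!·(1−ρ)²) = 0.449844·0.57596·0.3795/(2·0.38507)
= 0.12766

Final: 0.12766


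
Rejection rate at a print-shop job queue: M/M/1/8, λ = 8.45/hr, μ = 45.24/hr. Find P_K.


ρ = λ/μ = 8.45/45.24 = 0.1868
P_K = (1−ρ)ρ^K/(1−ρ^(K+1)) = (0.8132·0.000001481)/(1 − 0.0000002767)
= 0.000001205/1.000000 = 0.000001205

Final: 0.000001205


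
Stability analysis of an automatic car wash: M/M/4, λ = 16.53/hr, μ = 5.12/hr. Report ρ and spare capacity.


Total capacity cμ = 4·5.12 = 20.48/hr
ρ = λ/(cμ) = 16.53/20.48 = 0.8071
Stable ⇔ ρ < 1: YES
Spare capacity = cμ − λ = 20.48 − 16.53 = 3.95/hr

Final: ρ = 0.8071; stable; margin = 3.95/hr


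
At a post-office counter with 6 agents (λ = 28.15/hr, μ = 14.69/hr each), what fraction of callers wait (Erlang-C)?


a = λ/μ = 1.9163; ρ = a/6 = 0.3194
P₀ = 0.146987 (from M/M/c formula)
C(c,a) = [a^c/(c!(1−ρ))]·P₀ = [49.51532/(720·0.6806)]·0.146987
= 0.10104·0.146987 = 0.014852

Final: 0.014852


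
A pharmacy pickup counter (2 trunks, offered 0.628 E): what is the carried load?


B(2,0.628) = 0.108039 (Erlang-B)
Carried load = a(1 − B) = 0.628·(1 − 0.108039) = 0.628·0.891961 = 0.5602 E

Final: 0.5602 Erlangs
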